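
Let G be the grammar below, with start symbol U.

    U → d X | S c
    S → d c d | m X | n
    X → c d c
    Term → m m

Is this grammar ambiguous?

Witness: d c d c

Derivation 1: U ⇒ d X ⇒ d c d c
Derivation 2: U ⇒ S c ⇒ d c d c

Two distinct leftmost derivations for the same string.

Ambiguous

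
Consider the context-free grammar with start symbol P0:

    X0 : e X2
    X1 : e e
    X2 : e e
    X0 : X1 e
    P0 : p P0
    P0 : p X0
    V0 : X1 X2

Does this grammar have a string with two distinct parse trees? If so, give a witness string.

Witness: p e e e

Derivation 1: P0 ⇒ p X0 ⇒ p e X2 ⇒ p e e e
Derivation 2: P0 ⇒ p X0 ⇒ p X1 e ⇒ p e e e

Two distinct leftmost derivations for the same string.

Ambiguous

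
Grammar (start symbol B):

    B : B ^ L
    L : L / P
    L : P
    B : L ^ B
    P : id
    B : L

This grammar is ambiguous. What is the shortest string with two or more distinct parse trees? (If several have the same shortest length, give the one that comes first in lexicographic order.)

length 1: no string has ≥2 trees
length 3: id ^ id has 2 parse trees

Two derivations of id ^ id:
  B ⇒ B ^ L ⇒ L ^ L ⇒ P ^ L ⇒ id ^ L ⇒ id ^ P ⇒ id ^ id
  B ⇒ L ^ B ⇒ P ^ B ⇒ id ^ B ⇒ id ^ L ⇒ id ^ P ⇒ id ^ id

id ^ id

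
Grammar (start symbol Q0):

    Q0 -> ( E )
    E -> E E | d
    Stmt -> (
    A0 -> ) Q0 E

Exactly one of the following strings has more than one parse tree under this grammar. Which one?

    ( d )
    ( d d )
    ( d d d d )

( d d d d )

( d ): 1 tree
( d d ): 1 tree
( d d d d ): 5 trees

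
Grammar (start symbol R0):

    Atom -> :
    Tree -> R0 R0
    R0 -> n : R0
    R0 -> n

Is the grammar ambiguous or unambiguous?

(Atom, Tree are unreachable from R0, so their rules don't affect L(R0).) Right-recursive list with a separator: after each atom, whether the separator follows determines the rule. One parse per string.

Unambiguous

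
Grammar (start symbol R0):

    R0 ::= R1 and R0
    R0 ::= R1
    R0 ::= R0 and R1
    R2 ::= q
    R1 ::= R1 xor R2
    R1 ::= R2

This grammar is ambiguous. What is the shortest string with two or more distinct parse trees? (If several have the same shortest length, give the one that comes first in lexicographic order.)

length 1: no string has ≥2 trees
length 3: q and q has 2 parse trees

Two derivations of q and q:
  R0 ⇒ R1 and R0 ⇒ R2 and R0 ⇒ q and R0 ⇒ q and R1 ⇒ q and R2 ⇒ q and q
  R0 ⇒ R0 and R1 ⇒ R1 and R1 ⇒ R2 and R1 ⇒ q and R1 ⇒ q and R2 ⇒ q and q

q and q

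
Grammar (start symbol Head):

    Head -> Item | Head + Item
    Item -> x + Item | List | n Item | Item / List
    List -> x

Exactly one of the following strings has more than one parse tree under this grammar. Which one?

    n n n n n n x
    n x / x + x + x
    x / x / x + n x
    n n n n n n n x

n n n n n n x: 1 tree
n x / x + x + x: 4 trees
x / x / x + n x: 1 tree
n n n n n n n x: 1 tree

n x / x + x + x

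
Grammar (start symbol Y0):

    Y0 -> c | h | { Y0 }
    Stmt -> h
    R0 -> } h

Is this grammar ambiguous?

Unambiguous

Only Y0 is reachable from Y0; ignoring the rest: L(Y0) is { openⁿ atom closeⁿ : n ≥ 0 }. The bracket depth fixes n, and the derivation is forced at every step.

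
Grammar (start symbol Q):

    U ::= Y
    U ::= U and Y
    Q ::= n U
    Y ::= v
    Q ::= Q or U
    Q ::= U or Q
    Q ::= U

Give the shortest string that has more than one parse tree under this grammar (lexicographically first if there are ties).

length 1: no string has ≥2 trees
length 2: no string has ≥2 trees
length 3: v or v has 2 parse trees

Two derivations of v or v:
  Q ⇒ Q or U ⇒ U or U ⇒ Y or U ⇒ v or U ⇒ v or Y ⇒ v or v
  Q ⇒ U or Q ⇒ Y or Q ⇒ v or Q ⇒ v or U ⇒ v or Y ⇒ v or v

v or v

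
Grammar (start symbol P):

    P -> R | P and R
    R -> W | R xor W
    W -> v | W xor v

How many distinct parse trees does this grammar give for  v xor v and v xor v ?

4

Parse trees for v xor v and v xor v:
  [P [P [R [W [W v] xor v]]] and [R [W [W v] xor v]]]
  [P [P [R [W [W v] xor v]]] and [R [R [W v]] xor [W v]]]
  [P [P [R [R [W v]] xor [W v]]] and [R [W [W v] xor v]]]
  [P [P [R [R [W v]] xor [W v]]] and [R [R [W v]] xor [W v]]]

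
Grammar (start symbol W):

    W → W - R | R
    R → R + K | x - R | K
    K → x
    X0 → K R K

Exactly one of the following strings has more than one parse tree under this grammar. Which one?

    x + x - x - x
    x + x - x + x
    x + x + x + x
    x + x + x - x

x + x - x - x

x + x - x - x: 2 trees
x + x - x + x: 1 tree
x + x + x + x: 1 tree
x + x + x - x: 1 tree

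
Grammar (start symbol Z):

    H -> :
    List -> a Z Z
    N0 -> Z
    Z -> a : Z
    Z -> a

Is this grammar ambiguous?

(N0, List, H are unreachable from Z, so their rules don't affect L(Z).) Right-recursive list with a separator: after each atom, whether the separator follows determines the rule. One parse per string.

Unambiguous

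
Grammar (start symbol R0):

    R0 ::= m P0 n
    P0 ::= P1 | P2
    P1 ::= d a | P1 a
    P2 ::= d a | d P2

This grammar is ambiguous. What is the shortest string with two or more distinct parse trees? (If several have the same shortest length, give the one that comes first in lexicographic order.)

length 4: m d a n has 2 parse trees

Two derivations of m d a n:
  R0 ⇒ m P0 n ⇒ m P1 n ⇒ m d a n
  R0 ⇒ m P0 n ⇒ m P2 n ⇒ m d a n

m d a n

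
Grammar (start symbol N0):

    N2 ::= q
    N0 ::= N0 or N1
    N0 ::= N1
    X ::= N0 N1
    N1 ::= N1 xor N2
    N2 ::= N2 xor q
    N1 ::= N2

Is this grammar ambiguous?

Witness: q xor q

Derivation 1: N0 ⇒ N1 ⇒ N1 xor N2 ⇒ N2 xor N2 ⇒ q xor N2 ⇒ q xor q
Derivation 2: N0 ⇒ N1 ⇒ N2 ⇒ N2 xor q ⇒ q xor q

Two distinct leftmost derivations for the same string.

Ambiguous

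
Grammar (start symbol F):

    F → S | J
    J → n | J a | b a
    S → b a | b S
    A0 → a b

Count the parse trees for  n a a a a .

1

Parse trees for n a a a a:
  [F [J [J [J [J [J n] a] a] a] a]]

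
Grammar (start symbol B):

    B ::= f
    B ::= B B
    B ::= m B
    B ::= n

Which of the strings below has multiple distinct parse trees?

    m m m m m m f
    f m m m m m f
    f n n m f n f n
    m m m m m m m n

m m m m m m f: 1 tree
f m m m m m f: 1 tree
f n n m f n f n: 227 trees
m m m m m m m n: 1 tree

f n n m f n f n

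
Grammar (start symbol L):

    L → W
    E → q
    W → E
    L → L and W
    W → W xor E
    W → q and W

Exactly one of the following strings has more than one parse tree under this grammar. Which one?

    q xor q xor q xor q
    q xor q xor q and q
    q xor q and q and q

q xor q and q and q

q xor q xor q xor q: 1 tree
q xor q xor q and q: 1 tree
q xor q and q and q: 2 trees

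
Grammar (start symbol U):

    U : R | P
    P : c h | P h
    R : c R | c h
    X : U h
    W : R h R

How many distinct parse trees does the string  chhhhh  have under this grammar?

Parse trees for chhhhh:
  [U [P [P [P [P [P c h] h] h] h] h]]

1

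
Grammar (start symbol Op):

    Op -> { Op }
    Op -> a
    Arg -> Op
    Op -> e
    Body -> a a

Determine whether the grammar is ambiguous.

Unambiguous

Only Op is reachable from Op; ignoring the rest: L(Op) is { openⁿ atom closeⁿ : n ≥ 0 }. The bracket depth fixes n, and the derivation is forced at every step.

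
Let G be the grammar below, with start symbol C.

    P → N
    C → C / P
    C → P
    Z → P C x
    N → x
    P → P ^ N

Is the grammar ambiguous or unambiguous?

Only C, P, N are reachable from C; ignoring the rest: This is a standard precedence ladder (C over P over N), with each level left-recursive on its own operator ('/' at C, '^' at P). That structure is LR(1), hence unambiguous.

Unambiguous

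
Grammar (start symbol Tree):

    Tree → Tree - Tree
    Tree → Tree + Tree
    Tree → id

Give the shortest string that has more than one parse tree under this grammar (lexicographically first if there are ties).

length 1: no string has ≥2 trees
length 3: no string has ≥2 trees
length 5: id + id + id has 2 parse trees

Two derivations of id + id + id:
  Tree ⇒ Tree + Tree ⇒ Tree + Tree + Tree ⇒ id + Tree + Tree ⇒ id + id + Tree ⇒ id + id + id
  Tree ⇒ Tree + Tree ⇒ id + Tree ⇒ id + Tree + Tree ⇒ id + id + Tree ⇒ id + id + id

id + id + id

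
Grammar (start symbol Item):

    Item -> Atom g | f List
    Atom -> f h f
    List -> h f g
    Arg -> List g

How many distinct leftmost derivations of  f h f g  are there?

2

Parse trees for f h f g:
  [Item [Atom f h f] g]
  [Item f [List h f g]]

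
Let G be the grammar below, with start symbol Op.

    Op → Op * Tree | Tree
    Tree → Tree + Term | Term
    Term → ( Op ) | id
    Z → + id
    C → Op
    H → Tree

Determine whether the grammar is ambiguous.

(Z, C, H are unreachable from Op, so their rules don't affect L(Op).) Op → Op * Tree | Tree  ;  Tree → Tree + Term | Term  — a left-associative chain with Term at the bottom. Each string factors uniquely by precedence.

Unambiguous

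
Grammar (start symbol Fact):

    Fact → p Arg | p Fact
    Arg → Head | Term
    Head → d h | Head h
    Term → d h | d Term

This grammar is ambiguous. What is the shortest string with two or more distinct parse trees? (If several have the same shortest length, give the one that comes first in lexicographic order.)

length 3: p d h has 2 parse trees

Two derivations of p d h:
  Fact ⇒ p Arg ⇒ p Head ⇒ p d h
  Fact ⇒ p Arg ⇒ p Term ⇒ p d h

p d h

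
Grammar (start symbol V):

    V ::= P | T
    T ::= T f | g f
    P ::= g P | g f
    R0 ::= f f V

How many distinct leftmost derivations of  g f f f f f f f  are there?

1

Parse trees for g f f f f f f f:
  [V [T [T [T [T [T [T [T g f] f] f] f] f] f] f]]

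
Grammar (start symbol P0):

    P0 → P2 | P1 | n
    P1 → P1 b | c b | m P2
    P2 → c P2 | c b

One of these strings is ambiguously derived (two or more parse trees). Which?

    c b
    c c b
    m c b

c b: 2 trees
c c b: 1 tree
m c b: 1 tree

c b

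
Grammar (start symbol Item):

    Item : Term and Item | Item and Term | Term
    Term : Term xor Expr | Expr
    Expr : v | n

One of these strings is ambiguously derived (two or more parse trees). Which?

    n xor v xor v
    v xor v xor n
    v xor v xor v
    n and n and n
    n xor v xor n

n xor v xor v: 1 tree
v xor v xor n: 1 tree
v xor v xor v: 1 tree
n and n and n: 4 trees
n xor v xor n: 1 tree

n and n and n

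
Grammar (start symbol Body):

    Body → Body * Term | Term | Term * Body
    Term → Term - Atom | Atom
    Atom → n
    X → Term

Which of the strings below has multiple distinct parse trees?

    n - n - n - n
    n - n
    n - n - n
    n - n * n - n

n - n - n - n: 1 tree
n - n: 1 tree
n - n - n: 1 tree
n - n * n - n: 2 trees

n - n * n - n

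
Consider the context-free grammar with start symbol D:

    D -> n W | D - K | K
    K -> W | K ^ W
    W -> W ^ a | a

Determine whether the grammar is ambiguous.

Witness: a ^ a

Derivation 1: D ⇒ K ⇒ W ⇒ W ^ a ⇒ a ^ a
Derivation 2: D ⇒ K ⇒ K ^ W ⇒ W ^ W ⇒ a ^ W ⇒ a ^ a

Two distinct leftmost derivations for the same string.

Ambiguous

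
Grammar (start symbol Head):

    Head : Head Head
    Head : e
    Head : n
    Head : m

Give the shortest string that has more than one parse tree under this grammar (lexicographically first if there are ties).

length 1: no string has ≥2 trees
length 2: no string has ≥2 trees
length 3: e e e has 2 parse trees

Two derivations of e e e:
  Head ⇒ Head Head ⇒ Head Head Head ⇒ e Head Head ⇒ e e Head ⇒ e e e
  Head ⇒ Head Head ⇒ e Head ⇒ e Head Head ⇒ e e Head ⇒ e e e

e e e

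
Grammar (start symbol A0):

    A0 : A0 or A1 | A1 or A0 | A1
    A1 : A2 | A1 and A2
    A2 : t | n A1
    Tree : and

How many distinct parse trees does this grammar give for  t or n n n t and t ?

Parse trees for t or n n n t and t:
  [A0 [A0 [A1 [A2 t]]] or [A1 [A2 n [A1 [A2 n [A1 [A2 n [A1 [A1 [A2 t]] and [A2 t]]]]]]]]]
  [A0 [A0 [A1 [A2 t]]] or [A1 [A2 n [A1 [A2 n [A1 [A1 [A2 n [A1 [A2 t]]]] and [A2 t]]]]]]]
  [A0 [A0 [A1 [A2 t]]] or [A1 [A2 n [A1 [A1 [A2 n [A1 [A2 n [A1 [A2 t]]]]]] and [A2 t]]]]]
  [A0 [A0 [A1 [A2 t]]] or [A1 [A1 [A2 n [A1 [A2 n [A1 [A2 n [A1 [A2 t]]]]]]]] and [A2 t]]]
  [A0 [A1 [A2 t]] or [A0 [A1 [A2 n [A1 [A2 n [A1 [A2 n [A1 [A1 [A2 t]] and [A2 t]]]]]]]]]]
  [A0 [A1 [A2 t]] or [A0 [A1 [A2 n [A1 [A2 n [A1 [A1 [A2 n [A1 [A2 t]]]] and [A2 t]]]]]]]]
  [A0 [A1 [A2 t]] or [A0 [A1 [A2 n [A1 [A1 [A2 n [A1 [A2 n [A1 [A2 t]]]]]] and [A2 t]]]]]]
  [A0 [A1 [A2 t]] or [A0 [A1 [A1 [A2 n [A1 [A2 n [A1 [A2 n [A1 [A2 t]]]]]]]] and [A2 t]]]]

8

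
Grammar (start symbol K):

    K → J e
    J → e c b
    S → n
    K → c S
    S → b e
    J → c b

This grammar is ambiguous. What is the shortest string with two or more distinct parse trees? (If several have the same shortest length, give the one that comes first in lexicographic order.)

c b e

length 2: no string has ≥2 trees
length 3: c b e has 2 parse trees

Two derivations of c b e:
  K ⇒ J e ⇒ c b e
  K ⇒ c S ⇒ c b e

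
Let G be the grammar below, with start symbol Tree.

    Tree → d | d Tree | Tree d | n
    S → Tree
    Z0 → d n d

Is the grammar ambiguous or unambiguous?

Witness: d d

Derivation 1: Tree ⇒ d Tree ⇒ d d
Derivation 2: Tree ⇒ Tree d ⇒ d d

Two distinct leftmost derivations for the same string.

Ambiguous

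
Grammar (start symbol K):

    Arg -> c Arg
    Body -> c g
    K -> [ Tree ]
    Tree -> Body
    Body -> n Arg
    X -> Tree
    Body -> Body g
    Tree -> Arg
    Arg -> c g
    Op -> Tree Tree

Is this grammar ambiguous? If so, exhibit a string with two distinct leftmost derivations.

Witness: [ c g ]

Derivation 1: K ⇒ [ Tree ] ⇒ [ Body ] ⇒ [ c g ]
Derivation 2: K ⇒ [ Tree ] ⇒ [ Arg ] ⇒ [ c g ]

Two distinct leftmost derivations for the same string.

Ambiguous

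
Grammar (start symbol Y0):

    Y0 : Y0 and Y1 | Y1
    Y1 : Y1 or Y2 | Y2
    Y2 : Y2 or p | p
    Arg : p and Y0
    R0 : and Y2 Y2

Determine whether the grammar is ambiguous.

Witness: p or p

Derivation 1: Y0 ⇒ Y1 ⇒ Y1 or Y2 ⇒ Y2 or Y2 ⇒ p or Y2 ⇒ p or p
Derivation 2: Y0 ⇒ Y1 ⇒ Y2 ⇒ Y2 or p ⇒ p or p

Two distinct leftmost derivations for the same string.

Ambiguous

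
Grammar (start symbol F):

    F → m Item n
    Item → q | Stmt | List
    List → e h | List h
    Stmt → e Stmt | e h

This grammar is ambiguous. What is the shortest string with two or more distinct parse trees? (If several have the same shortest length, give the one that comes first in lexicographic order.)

m e h n

length 3: no string has ≥2 trees
length 4: m e h n has 2 parse trees

Two derivations of m e h n:
  F ⇒ m Item n ⇒ m Stmt n ⇒ m e h n
  F ⇒ m Item n ⇒ m List n ⇒ m e h n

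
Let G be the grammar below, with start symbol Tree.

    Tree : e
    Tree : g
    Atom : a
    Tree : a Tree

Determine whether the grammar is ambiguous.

Unambiguous

Only Tree is reachable from Tree; ignoring the rest: The reachable rules are right-linear with at most one rule per (nonterminal, next-terminal) pair. Each input token forces the next rule, so parsing is deterministic.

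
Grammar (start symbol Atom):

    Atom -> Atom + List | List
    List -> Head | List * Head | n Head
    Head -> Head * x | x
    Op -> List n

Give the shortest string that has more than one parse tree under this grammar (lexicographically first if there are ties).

length 1: no string has ≥2 trees
length 2: no string has ≥2 trees
length 3: x * x has 2 parse trees

Two derivations of x * x:
  Atom ⇒ List ⇒ Head ⇒ Head * x ⇒ x * x
  Atom ⇒ List ⇒ List * Head ⇒ Head * Head ⇒ x * Head ⇒ x * x

x * x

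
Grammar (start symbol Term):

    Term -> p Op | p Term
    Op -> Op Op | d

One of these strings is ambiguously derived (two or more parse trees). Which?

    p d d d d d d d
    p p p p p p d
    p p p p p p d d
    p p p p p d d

p d d d d d d d

p d d d d d d d: 132 trees
p p p p p p d: 1 tree
p p p p p p d d: 1 tree
p p p p p d d: 1 tree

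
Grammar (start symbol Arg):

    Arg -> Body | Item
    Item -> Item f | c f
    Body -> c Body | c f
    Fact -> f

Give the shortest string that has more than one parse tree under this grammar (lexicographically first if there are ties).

length 2: c f has 2 parse trees

Two derivations of c f:
  Arg ⇒ Body ⇒ c f
  Arg ⇒ Item ⇒ c f

c f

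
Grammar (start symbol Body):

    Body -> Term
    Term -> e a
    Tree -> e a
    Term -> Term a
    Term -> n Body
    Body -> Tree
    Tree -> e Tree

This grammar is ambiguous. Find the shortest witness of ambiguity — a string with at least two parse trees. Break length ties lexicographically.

e a

length 2: e a has 2 parse trees

Two derivations of e a:
  Body ⇒ Term ⇒ e a
  Body ⇒ Tree ⇒ e a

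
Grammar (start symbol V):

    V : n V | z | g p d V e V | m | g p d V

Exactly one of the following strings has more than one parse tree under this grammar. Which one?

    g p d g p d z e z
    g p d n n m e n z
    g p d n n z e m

g p d g p d z e z: 2 trees
g p d n n m e n z: 1 tree
g p d n n z e m: 1 tree

g p d g p d z e z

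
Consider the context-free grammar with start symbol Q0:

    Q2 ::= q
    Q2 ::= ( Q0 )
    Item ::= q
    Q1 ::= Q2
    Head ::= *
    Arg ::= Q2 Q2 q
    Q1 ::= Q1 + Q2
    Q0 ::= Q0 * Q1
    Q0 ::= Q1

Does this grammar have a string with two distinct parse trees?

Unambiguous

(Head, Item, Arg are unreachable from Q0, so their rules don't affect L(Q0).) This is a standard precedence ladder (Q0 over Q1 over Q2), with each level left-recursive on its own operator ('*' at Q0, '+' at Q1). That structure is LR(1), hence unambiguous.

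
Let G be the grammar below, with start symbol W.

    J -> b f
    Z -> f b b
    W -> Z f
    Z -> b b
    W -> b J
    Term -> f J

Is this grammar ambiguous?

Witness: b b f

Derivation 1: W ⇒ Z f ⇒ b b f
Derivation 2: W ⇒ b J ⇒ b b f

Two distinct leftmost derivations for the same string.

Ambiguous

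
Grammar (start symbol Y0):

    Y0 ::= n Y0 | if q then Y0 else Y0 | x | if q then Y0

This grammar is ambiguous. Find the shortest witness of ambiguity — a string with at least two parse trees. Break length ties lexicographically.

length 1: no string has ≥2 trees
length 2: no string has ≥2 trees
length 3: no string has ≥2 trees
length 4: no string has ≥2 trees
length 5: no string has ≥2 trees
length 6: no string has ≥2 trees
length 7: no string has ≥2 trees
length 8: no string has ≥2 trees
length 9: if q then if q then x else x has 2 parse trees

Two derivations of if q then if q then x else x:
  Y0 ⇒ if q then Y0 else Y0 ⇒ if q then if q then Y0 else Y0 ⇒ if q then if q then x else Y0 ⇒ if q then if q then x else x
  Y0 ⇒ if q then Y0 ⇒ if q then if q then Y0 else Y0 ⇒ if q then if q then x else Y0 ⇒ if q then if q then x else x

if q then if q then x else x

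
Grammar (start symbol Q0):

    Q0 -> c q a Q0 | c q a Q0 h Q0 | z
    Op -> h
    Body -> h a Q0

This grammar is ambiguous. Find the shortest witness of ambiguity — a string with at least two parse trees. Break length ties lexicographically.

c q a c q a z h z

length 1: no string has ≥2 trees
length 4: no string has ≥2 trees
length 6: no string has ≥2 trees
length 7: no string has ≥2 trees
length 9: c q a c q a z h z has 2 parse trees

Two derivations of c q a c q a z h z:
  Q0 ⇒ c q a Q0 ⇒ c q a c q a Q0 h Q0 ⇒ c q a c q a z h Q0 ⇒ c q a c q a z h z
  Q0 ⇒ c q a Q0 h Q0 ⇒ c q a c q a Q0 h Q0 ⇒ c q a c q a z h Q0 ⇒ c q a c q a z h z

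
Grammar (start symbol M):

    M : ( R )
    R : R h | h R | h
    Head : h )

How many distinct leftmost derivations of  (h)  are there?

Parse trees for (h):
  [M ( [R h] )]

1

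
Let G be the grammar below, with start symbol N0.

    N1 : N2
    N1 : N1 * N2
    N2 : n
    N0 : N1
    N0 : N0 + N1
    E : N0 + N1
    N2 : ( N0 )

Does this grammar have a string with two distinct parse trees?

Unambiguous

Only N0, N1, N2 are reachable from N0; ignoring the rest: N0 → N0 + N1 | N1  ;  N1 → N1 * N2 | N2  — a left-associative chain with N2 at the bottom. Each string factors uniquely by precedence.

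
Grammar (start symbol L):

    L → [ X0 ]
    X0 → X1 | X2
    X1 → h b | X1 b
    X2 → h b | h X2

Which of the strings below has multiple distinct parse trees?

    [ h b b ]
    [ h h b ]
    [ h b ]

[ h b b ]: 1 tree
[ h h b ]: 1 tree
[ h b ]: 2 trees

[ h b ]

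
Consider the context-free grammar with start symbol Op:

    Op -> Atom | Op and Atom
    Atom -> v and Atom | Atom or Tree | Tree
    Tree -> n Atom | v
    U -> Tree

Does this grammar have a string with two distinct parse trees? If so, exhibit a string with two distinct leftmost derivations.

Ambiguous

Witness: v and v

Derivation 1: Op ⇒ Atom ⇒ v and Atom ⇒ v and Tree ⇒ v and v
Derivation 2: Op ⇒ Op and Atom ⇒ Atom and Atom ⇒ Tree and Atom ⇒ v and Atom ⇒ v and Tree ⇒ v and v

Two distinct leftmost derivations for the same string.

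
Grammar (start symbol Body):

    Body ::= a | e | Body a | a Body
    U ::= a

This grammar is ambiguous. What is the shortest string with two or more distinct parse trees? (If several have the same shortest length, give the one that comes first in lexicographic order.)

a a

length 1: no string has ≥2 trees
length 2: a a has 2 parse trees

Two derivations of a a:
  Body ⇒ Body a ⇒ a a
  Body ⇒ a Body ⇒ a a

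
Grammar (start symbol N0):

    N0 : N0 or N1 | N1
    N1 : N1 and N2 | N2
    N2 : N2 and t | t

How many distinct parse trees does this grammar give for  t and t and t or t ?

4

Parse trees for t and t and t or t:
  [N0 [N0 [N1 [N1 [N2 t]] and [N2 [N2 t] and t]]] or [N1 [N2 t]]]
  [N0 [N0 [N1 [N1 [N1 [N2 t]] and [N2 t]] and [N2 t]]] or [N1 [N2 t]]]
  [N0 [N0 [N1 [N1 [N2 [N2 t] and t]] and [N2 t]]] or [N1 [N2 t]]]
  [N0 [N0 [N1 [N2 [N2 [N2 t] and t] and t]]] or [N1 [N2 t]]]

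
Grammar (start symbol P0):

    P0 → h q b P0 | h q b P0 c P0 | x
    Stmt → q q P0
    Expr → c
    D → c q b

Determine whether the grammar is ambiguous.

Witness: h q b h q b x c x

Derivation 1: P0 ⇒ h q b P0 ⇒ h q b h q b P0 c P0 ⇒ h q b h q b x c P0 ⇒ h q b h q b x c x
Derivation 2: P0 ⇒ h q b P0 c P0 ⇒ h q b h q b P0 c P0 ⇒ h q b h q b x c P0 ⇒ h q b h q b x c x

Two distinct leftmost derivations for the same string.

Ambiguous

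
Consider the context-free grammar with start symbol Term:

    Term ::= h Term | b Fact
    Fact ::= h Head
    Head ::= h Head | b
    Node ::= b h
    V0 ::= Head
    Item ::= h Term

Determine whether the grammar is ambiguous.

Unambiguous

(Node, V0, Item are unreachable from Term, so their rules don't affect L(Term).) The reachable rules are right-linear with at most one rule per (nonterminal, next-terminal) pair. Each input token forces the next rule, so parsing is deterministic.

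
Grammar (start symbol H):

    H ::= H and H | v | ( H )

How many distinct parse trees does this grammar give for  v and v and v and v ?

Parse trees for v and v and v and v:
  [H [H v] and [H [H v] and [H [H v] and [H v]]]]
  [H [H v] and [H [H [H v] and [H v]] and [H v]]]
  [H [H [H v] and [H v]] and [H [H v] and [H v]]]
  [H [H [H v] and [H [H v] and [H v]]] and [H v]]
  [H [H [H [H v] and [H v]] and [H v]] and [H v]]

5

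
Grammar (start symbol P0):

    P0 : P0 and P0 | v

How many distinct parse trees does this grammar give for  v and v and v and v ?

Parse trees for v and v and v and v:
  [P0 [P0 v] and [P0 [P0 v] and [P0 [P0 v] and [P0 v]]]]
  [P0 [P0 v] and [P0 [P0 [P0 v] and [P0 v]] and [P0 v]]]
  [P0 [P0 [P0 v] and [P0 v]] and [P0 [P0 v] and [P0 v]]]
  [P0 [P0 [P0 v] and [P0 [P0 v] and [P0 v]]] and [P0 v]]
  [P0 [P0 [P0 [P0 v] and [P0 v]] and [P0 v]] and [P0 v]]

5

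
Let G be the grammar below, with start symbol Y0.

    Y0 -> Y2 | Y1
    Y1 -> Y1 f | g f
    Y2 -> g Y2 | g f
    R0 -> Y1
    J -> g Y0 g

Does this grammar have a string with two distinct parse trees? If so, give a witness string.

Witness: g f

Derivation 1: Y0 ⇒ Y2 ⇒ g f
Derivation 2: Y0 ⇒ Y1 ⇒ g f

Two distinct leftmost derivations for the same string.

Ambiguous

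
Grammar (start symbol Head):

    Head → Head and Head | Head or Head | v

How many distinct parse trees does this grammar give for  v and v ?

Parse trees for v and v:
  [Head [Head v] and [Head v]]

1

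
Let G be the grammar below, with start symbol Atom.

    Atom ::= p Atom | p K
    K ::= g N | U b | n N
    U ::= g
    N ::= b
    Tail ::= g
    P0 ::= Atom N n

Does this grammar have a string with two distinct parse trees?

Ambiguous

Witness: p g b

Derivation 1: Atom ⇒ p K ⇒ p g N ⇒ p g b
Derivation 2: Atom ⇒ p K ⇒ p U b ⇒ p g b

Two distinct leftmost derivations for the same string.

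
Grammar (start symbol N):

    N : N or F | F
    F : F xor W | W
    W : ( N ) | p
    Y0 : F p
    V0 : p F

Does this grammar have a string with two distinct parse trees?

Unambiguous

(Y0, V0 are unreachable from N, so their rules don't affect L(N).) The grammar is stratified — N handles 'or' (left-recursive), F handles 'xor', W atoms. Each operator has a fixed associativity and precedence level, so every string has one parse.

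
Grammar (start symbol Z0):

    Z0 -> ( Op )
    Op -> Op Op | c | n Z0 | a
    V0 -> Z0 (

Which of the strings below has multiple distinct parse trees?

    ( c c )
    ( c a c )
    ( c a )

( c a c )

( c c ): 1 tree
( c a c ): 2 trees
( c a ): 1 tree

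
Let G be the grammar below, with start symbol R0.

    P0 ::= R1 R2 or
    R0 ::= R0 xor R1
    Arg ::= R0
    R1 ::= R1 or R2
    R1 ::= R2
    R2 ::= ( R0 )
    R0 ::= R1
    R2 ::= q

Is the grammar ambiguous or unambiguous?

Unambiguous

(P0, Arg are unreachable from R0, so their rules don't affect L(R0).) The grammar is stratified — R0 handles 'xor' (left-recursive), R1 handles 'or', R2 atoms. Each operator has a fixed associativity and precedence level, so every string has one parse.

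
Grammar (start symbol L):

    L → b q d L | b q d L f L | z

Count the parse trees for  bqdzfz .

Parse trees for bqdzfz:
  [L b q d [L z] f [L z]]

1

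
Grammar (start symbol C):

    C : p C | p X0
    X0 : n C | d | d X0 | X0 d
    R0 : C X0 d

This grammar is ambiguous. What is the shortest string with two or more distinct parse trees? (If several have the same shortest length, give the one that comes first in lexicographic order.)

p d d

length 2: no string has ≥2 trees
length 3: p d d has 2 parse trees

Two derivations of p d d:
  C ⇒ p X0 ⇒ p d X0 ⇒ p d d
  C ⇒ p X0 ⇒ p X0 d ⇒ p d d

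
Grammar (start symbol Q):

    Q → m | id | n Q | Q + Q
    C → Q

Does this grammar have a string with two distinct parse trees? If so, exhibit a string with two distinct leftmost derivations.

Witness: n id + id

Derivation 1: Q ⇒ n Q ⇒ n Q + Q ⇒ n id + Q ⇒ n id + id
Derivation 2: Q ⇒ Q + Q ⇒ n Q + Q ⇒ n id + Q ⇒ n id + id

Two distinct leftmost derivations for the same string.

Ambiguous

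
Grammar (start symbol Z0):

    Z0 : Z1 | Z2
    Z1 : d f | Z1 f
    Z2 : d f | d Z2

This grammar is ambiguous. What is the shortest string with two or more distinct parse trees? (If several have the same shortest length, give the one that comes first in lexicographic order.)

d f

length 2: d f has 2 parse trees

Two derivations of d f:
  Z0 ⇒ Z1 ⇒ d f
  Z0 ⇒ Z2 ⇒ d f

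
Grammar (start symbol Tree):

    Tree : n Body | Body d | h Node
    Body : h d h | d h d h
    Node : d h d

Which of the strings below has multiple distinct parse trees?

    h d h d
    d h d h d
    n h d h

h d h d: 2 trees
d h d h d: 1 tree
n h d h: 1 tree

h d h d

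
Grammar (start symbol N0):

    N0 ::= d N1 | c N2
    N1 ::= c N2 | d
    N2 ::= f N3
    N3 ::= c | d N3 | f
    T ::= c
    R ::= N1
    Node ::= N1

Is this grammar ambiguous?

(T, R, Node are unreachable from N0, so their rules don't affect L(N0).) Each reachable nonterminal has at most one production per leading terminal, and all productions are right-linear; the derivation is determined token-by-token.

Unambiguous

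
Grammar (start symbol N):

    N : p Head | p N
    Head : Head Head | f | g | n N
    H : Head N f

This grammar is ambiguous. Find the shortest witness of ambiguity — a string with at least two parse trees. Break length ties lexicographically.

length 2: no string has ≥2 trees
length 3: no string has ≥2 trees
length 4: p f f f has 2 parse trees

Two derivations of p f f f:
  N ⇒ p Head ⇒ p Head Head ⇒ p Head Head Head ⇒ p f Head Head ⇒ p f f Head ⇒ p f f f
  N ⇒ p Head ⇒ p Head Head ⇒ p f Head ⇒ p f Head Head ⇒ p f f Head ⇒ p f f f

p f f f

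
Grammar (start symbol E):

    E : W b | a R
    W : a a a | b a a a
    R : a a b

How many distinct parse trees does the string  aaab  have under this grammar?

Parse trees for aaab:
  [E [W a a a] b]
  [E a [R a a b]]

2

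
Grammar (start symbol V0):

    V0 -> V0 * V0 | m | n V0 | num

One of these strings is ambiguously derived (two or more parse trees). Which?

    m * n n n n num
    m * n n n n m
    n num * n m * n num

m * n n n n num: 1 tree
m * n n n n m: 1 tree
n num * n m * n num: 7 trees

n num * n m * n num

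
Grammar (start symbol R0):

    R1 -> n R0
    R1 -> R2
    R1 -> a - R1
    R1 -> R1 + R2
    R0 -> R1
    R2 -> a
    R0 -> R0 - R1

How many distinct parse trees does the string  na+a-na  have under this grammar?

3

Parse trees for na+a-na:
  [R0 [R1 n [R0 [R0 [R1 [R1 [R2 a]] + [R2 a]]] - [R1 n [R0 [R1 [R2 a]]]]]]]
  [R0 [R0 [R1 n [R0 [R1 [R1 [R2 a]] + [R2 a]]]]] - [R1 n [R0 [R1 [R2 a]]]]]
  [R0 [R0 [R1 [R1 n [R0 [R1 [R2 a]]]] + [R2 a]]] - [R1 n [R0 [R1 [R2 a]]]]]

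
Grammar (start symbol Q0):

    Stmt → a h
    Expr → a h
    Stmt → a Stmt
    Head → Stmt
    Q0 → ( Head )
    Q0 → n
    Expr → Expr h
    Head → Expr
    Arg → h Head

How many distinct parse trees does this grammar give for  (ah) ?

Parse trees for (ah):
  [Q0 ( [Head [Stmt a h]] )]
  [Q0 ( [Head [Expr a h]] )]

2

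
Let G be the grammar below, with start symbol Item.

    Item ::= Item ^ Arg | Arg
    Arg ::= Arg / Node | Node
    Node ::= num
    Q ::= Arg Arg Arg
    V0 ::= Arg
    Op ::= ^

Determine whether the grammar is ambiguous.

Unambiguous

Only Item, Arg, Node are reachable from Item; ignoring the rest: Item → Item ^ Arg | Arg  ;  Arg → Arg / Node | Node  — a left-associative chain with Node at the bottom. Each string factors uniquely by precedence.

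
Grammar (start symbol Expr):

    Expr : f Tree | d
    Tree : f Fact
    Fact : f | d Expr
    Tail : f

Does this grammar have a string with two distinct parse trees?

Unambiguous

Only Expr, Tree, Fact are reachable from Expr; ignoring the rest: Restricted to the reachable nonterminals, every rule has the form A → t or A → t B, and no two rules for the same A share a first terminal. The grammar encodes a DFA — one run per string.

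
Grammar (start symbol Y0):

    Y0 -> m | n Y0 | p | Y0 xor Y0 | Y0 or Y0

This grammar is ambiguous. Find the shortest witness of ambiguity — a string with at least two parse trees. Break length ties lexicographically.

length 1: no string has ≥2 trees
length 2: no string has ≥2 trees
length 3: no string has ≥2 trees
length 4: n m or m has 2 parse trees

Two derivations of n m or m:
  Y0 ⇒ n Y0 ⇒ n Y0 or Y0 ⇒ n m or Y0 ⇒ n m or m
  Y0 ⇒ Y0 or Y0 ⇒ n Y0 or Y0 ⇒ n m or Y0 ⇒ n m or m

n m or m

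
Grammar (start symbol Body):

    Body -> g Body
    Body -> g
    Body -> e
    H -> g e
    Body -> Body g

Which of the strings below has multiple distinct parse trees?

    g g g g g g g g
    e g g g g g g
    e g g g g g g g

g g g g g g g g: 128 trees
e g g g g g g: 1 tree
e g g g g g g g: 1 tree

g g g g g g g g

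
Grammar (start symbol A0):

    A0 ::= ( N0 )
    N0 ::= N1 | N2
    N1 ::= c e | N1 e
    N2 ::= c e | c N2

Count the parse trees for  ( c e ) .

Parse trees for ( c e ):
  [A0 ( [N0 [N1 c e]] )]
  [A0 ( [N0 [N2 c e]] )]

2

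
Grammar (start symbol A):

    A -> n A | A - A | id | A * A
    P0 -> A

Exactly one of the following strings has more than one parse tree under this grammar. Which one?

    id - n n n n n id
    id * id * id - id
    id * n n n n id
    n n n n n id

id - n n n n n id: 1 tree
id * id * id - id: 5 trees
id * n n n n id: 1 tree
n n n n n id: 1 tree

id * id * id - id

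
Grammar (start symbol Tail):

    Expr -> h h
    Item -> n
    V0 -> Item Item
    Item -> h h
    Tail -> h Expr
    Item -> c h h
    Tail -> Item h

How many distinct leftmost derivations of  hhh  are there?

Parse trees for hhh:
  [Tail h [Expr h h]]
  [Tail [Item h h] h]

2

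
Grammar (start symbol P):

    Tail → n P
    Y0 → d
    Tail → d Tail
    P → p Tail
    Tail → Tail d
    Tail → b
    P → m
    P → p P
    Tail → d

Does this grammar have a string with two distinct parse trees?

Ambiguous

Witness: p d d

Derivation 1: P ⇒ p Tail ⇒ p d Tail ⇒ p d d
Derivation 2: P ⇒ p Tail ⇒ p Tail d ⇒ p d d

Two distinct leftmost derivations for the same string.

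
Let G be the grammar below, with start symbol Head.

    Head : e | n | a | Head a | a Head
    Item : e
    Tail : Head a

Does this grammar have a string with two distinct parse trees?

Witness: a a

Derivation 1: Head ⇒ Head a ⇒ a a
Derivation 2: Head ⇒ a Head ⇒ a a

Two distinct leftmost derivations for the same string.

Ambiguous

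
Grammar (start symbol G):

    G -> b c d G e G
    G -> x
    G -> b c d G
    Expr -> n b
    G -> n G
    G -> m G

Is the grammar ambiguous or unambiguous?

Witness: b c d b c d x e x

Derivation 1: G ⇒ b c d G e G ⇒ b c d b c d G e G ⇒ b c d b c d x e G ⇒ b c d b c d x e x
Derivation 2: G ⇒ b c d G ⇒ b c d b c d G e G ⇒ b c d b c d x e G ⇒ b c d b c d x e x

Two distinct leftmost derivations for the same string.

Ambiguous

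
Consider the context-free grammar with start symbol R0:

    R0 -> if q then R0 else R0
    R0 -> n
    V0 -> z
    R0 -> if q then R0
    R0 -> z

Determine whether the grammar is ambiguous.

Witness: if q then if q then n else n

Derivation 1: R0 ⇒ if q then R0 else R0 ⇒ if q then if q then R0 else R0 ⇒ if q then if q then n else R0 ⇒ if q then if q then n else n
Derivation 2: R0 ⇒ if q then R0 ⇒ if q then if q then R0 else R0 ⇒ if q then if q then n else R0 ⇒ if q then if q then n else n

Two distinct leftmost derivations for the same string.

Ambiguous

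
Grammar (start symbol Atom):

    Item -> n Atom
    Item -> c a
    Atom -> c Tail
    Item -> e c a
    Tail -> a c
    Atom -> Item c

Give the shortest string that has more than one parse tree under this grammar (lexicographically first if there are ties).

length 3: c a c has 2 parse trees

Two derivations of c a c:
  Atom ⇒ c Tail ⇒ c a c
  Atom ⇒ Item c ⇒ c a c

c a c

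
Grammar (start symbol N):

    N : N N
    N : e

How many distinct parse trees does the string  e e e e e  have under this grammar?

Parse trees for e e e e e (showing first 6 of 14):
  [N [N e] [N [N e] [N [N e] [N [N e] [N e]]]]]
  [N [N e] [N [N e] [N [N [N e] [N e]] [N e]]]]
  [N [N e] [N [N [N e] [N e]] [N [N e] [N e]]]]
  [N [N e] [N [N [N e] [N [N e] [N e]]] [N e]]]
  [N [N e] [N [N [N [N e] [N e]] [N e]] [N e]]]
  [N [N [N e] [N e]] [N [N e] [N [N e] [N e]]]]

14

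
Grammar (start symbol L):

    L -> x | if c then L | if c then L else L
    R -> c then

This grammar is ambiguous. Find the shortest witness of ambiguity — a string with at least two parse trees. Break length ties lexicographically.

length 1: no string has ≥2 trees
length 4: no string has ≥2 trees
length 6: no string has ≥2 trees
length 7: no string has ≥2 trees
length 9: if c then if c then x else x has 2 parse trees

Two derivations of if c then if c then x else x:
  L ⇒ if c then L ⇒ if c then if c then L else L ⇒ if c then if c then x else L ⇒ if c then if c then x else x
  L ⇒ if c then L else L ⇒ if c then if c then L else L ⇒ if c then if c then x else L ⇒ if c then if c then x else x

if c then if c then x else x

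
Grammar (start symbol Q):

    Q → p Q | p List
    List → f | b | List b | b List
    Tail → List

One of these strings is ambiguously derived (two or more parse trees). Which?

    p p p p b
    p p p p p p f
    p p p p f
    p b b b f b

p b b b f b

p p p p b: 1 tree
p p p p p p f: 1 tree
p p p p f: 1 tree
p b b b f b: 4 trees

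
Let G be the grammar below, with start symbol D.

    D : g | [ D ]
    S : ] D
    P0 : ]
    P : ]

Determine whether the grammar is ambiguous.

Only D is reachable from D; ignoring the rest: Each string is a nest of matched brackets around a single atom. An opening bracket forces the recursive rule; an atom forces the base rule.

Unambiguous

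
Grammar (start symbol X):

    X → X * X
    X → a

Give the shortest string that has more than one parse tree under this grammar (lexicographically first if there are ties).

a * a * a

length 1: no string has ≥2 trees
length 3: no string has ≥2 trees
length 5: a * a * a has 2 parse trees

Two derivations of a * a * a:
  X ⇒ X * X ⇒ X * X * X ⇒ a * X * X ⇒ a * a * X ⇒ a * a * a
  X ⇒ X * X ⇒ a * X ⇒ a * X * X ⇒ a * a * X ⇒ a * a * a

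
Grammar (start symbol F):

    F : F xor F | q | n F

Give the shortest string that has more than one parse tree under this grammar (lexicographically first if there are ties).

length 1: no string has ≥2 trees
length 2: no string has ≥2 trees
length 3: no string has ≥2 trees
length 4: n q xor q has 2 parse trees

Two derivations of n q xor q:
  F ⇒ F xor F ⇒ n F xor F ⇒ n q xor F ⇒ n q xor q
  F ⇒ n F ⇒ n F xor F ⇒ n q xor F ⇒ n q xor q

n q xor q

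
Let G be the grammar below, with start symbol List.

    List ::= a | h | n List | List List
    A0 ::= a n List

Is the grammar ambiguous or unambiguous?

Ambiguous

Witness: a a a

Derivation 1: List ⇒ List List ⇒ a List ⇒ a List List ⇒ a a List ⇒ a a a
Derivation 2: List ⇒ List List ⇒ List List List ⇒ a List List ⇒ a a List ⇒ a a a

Two distinct leftmost derivations for the same string.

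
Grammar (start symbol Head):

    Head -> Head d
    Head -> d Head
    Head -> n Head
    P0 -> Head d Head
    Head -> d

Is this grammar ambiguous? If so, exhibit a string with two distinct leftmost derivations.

Witness: d d

Derivation 1: Head ⇒ Head d ⇒ d d
Derivation 2: Head ⇒ d Head ⇒ d d

Two distinct leftmost derivations for the same string.

Ambiguous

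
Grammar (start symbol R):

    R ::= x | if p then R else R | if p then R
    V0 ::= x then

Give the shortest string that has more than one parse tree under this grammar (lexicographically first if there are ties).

length 1: no string has ≥2 trees
length 4: no string has ≥2 trees
length 6: no string has ≥2 trees
length 7: no string has ≥2 trees
length 9: if p then if p then x else x has 2 parse trees

Two derivations of if p then if p then x else x:
  R ⇒ if p then R else R ⇒ if p then if p then R else R ⇒ if p then if p then x else R ⇒ if p then if p then x else x
  R ⇒ if p then R ⇒ if p then if p then R else R ⇒ if p then if p then x else R ⇒ if p then if p then x else x

if p then if p then x else x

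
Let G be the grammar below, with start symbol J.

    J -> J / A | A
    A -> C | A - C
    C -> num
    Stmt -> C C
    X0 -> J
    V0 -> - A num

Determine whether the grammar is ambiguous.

(Stmt, X0, V0 are unreachable from J, so their rules don't affect L(J).) This is a standard precedence ladder (J over A over C), with each level left-recursive on its own operator ('/' at J, '-' at A). That structure is LR(1), hence unambiguous.

Unambiguous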